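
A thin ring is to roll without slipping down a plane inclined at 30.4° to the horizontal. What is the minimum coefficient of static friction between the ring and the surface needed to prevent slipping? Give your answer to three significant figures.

The moment of inertia is MR², giving k ≡ I/(MR²) = 1.
Newton's second law down the slope: Mg sinθ − f = Ma. The torque equation fR = Iα (with α = a/R) gives f = kMa.
These give a = g sinθ/(1+k) and the required friction f = kMg sinθ/(1+k).
With N = Mg cosθ, the no-slip condition f ≤ μN gives μ_min = f/N = k tanθ/(1+k).
μ_min = 1 × tan30.4° / 2 ≈ 0.293.

μ_min ≈ 0.293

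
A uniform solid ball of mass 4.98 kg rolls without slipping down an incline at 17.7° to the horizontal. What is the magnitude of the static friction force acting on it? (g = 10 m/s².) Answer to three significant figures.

Here I = (2/5)MR², so the shape factor k = I/(MR²) = 0.4.
Along the incline Mg sinθ − f = Ma, and torque about the center fR = Iα = kMR²(a/R) gives f = kMa.
Combining, a = g sinθ/(1+k) and f = kMa = kMg sinθ/(1+k).
f = 0.4 × 4.98 × 10 × sin17.7° / 1.4 ≈ 4.33 N.

f ≈ 4.33 N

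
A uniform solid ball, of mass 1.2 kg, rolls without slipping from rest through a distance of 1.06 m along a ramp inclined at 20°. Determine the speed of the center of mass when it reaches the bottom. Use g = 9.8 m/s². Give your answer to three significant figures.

For this body I = (2/5)MR², i.e. k = I/(MR²) = 0.4.
The rolling condition ω = v/R makes the rotational term ½I(v/R)² = ½kMv², so KE_total = ½(1+k)Mv² = (7/10)Mv².
The vertical drop is h = L sinθ = 1.06 × sin20° = 0.3625 m.
Setting Mgh = (7/10)Mv² gives v = √(2gh/(1+k)) = √(2·9.8·0.3625/1.4) ≈ 2.25 m/s.

v ≈ 2.25 m/s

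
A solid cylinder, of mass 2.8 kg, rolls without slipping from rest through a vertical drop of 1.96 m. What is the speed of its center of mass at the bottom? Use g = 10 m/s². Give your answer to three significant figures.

For this body I = (1/2)MR², i.e. k = I/(MR²) = 0.5.
Since it rolls without slipping, ω = v/R and KE = ½Mv² + ½Iω² = ½(1+k)Mv² = (3/4)Mv².
Energy conservation: Mgh = (3/4)Mv², so v = √(2gh/(1+k)) = √(2 × 10 × 1.96 / 1.5) ≈ 5.11 m/s.

v ≈ 5.11 m/s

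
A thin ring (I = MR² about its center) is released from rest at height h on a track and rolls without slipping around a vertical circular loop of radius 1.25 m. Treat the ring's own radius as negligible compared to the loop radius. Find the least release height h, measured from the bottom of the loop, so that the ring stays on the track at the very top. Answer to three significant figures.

h_min ≈ 3.75 m

Here I = MR², so the shape factor k = I/(MR²) = 1.
At the top, contact is just lost when gravity alone supplies the centripetal force: Mg = Mv_top²/r, i.e. v_top² = gr.
With ω = v/R, the kinetic energy at speed v is ½(1+k)Mv² = Mv².
Energy conservation from release (height h) to the top (height 2r): Mgh = Mg(2r) + M·gr.
Thus h_min = 2r + (1+k)r/2 = r(2 + 2/2) = 1.25 × 3 ≈ 3.75 m.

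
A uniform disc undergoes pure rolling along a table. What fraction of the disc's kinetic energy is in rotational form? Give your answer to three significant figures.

For this body I = (1/2)MR², i.e. k = I/(MR²) = 0.5.
Since ω = v/R, the translational part is ½Mv² and the rotational part is ½I(v/R)² = ½kMv²; the total is ½(1+k)Mv².
The rotational fraction is therefore k/(1+k) = 0.5/1.5 ≈ 0.333.

fraction ≈ 0.333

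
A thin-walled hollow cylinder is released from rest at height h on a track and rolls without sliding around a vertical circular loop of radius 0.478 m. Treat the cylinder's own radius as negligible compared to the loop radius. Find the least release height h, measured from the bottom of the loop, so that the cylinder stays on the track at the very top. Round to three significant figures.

For this body I = MR², i.e. k = I/(MR²) = 1.
At the top of the loop, the minimum-contact condition is Mg = Mv_top²/r, so v_top² = gr.
With ω = v/R, the kinetic energy at speed v is ½(1+k)Mv² = Mv².
Energy conservation from release (height h) to the top (height 2r): Mgh = Mg(2r) + M·gr.
Thus h_min = 2r + (1+k)r/2 = r(2 + 2/2) = 0.478 × 3 ≈ 1.43 m.

h_min ≈ 1.43 m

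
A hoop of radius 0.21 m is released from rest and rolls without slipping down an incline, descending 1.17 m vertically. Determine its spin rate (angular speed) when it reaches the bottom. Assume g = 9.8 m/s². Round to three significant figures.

ω ≈ 16.1 rad/s

With I = MR², the ratio k = I/(MR²) is 1.
Since it rolls without slipping, ω = v/R and KE = ½Mv² + ½Iω² = ½(1+k)Mv² = Mv².
Energy conservation Mgh = ½(1+k)Mv² gives v = √(2gh/(1+k)) = √(2 × 9.8 × 1.17 / 2) = 3.386 m/s.
The angular speed follows from ω = v/R = 3.386/0.21 ≈ 16.1 rad/s.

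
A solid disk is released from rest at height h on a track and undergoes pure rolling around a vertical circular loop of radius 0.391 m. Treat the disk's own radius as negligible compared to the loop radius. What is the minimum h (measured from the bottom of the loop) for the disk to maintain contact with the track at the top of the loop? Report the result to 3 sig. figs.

h_min ≈ 1.08 m

The moment of inertia is (1/2)MR², giving k ≡ I/(MR²) = 0.5.
At the top of the loop, the minimum-contact condition is Mg = Mv_top²/r, so v_top² = gr.
With ω = v/R, the kinetic energy at speed v is ½(1+k)Mv² = (3/4)Mv².
Energy conservation from release (height h) to the top (height 2r): Mgh = Mg(2r) + (3/4)M·gr.
Thus h_min = 2r + (1+k)r/2 = r(2 + 1.5/2) = 0.391 × 2.75 ≈ 1.08 m.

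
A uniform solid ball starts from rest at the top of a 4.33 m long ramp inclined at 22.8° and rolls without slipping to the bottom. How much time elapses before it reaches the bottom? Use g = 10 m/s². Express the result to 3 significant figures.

The moment of inertia is (2/5)MR², giving k ≡ I/(MR²) = 0.4.
Translational: Mg sinθ − f = Ma. Rotational about the CM: fR = Iα = kMRa, so f = kMa.
Hence a = g sinθ/(1+k) = 10×sin22.8°/1.4 = 2.768 m/s².
With constant a from rest, t = √(2L/a) = √(2·4.33/2.768) ≈ 1.77 s.

t ≈ 1.77 s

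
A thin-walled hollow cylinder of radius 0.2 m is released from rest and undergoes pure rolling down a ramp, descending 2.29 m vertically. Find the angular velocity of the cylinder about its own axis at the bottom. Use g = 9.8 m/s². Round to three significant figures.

With I = MR², the ratio k = I/(MR²) is 1.
Rolling without slipping gives ω = v/R, so the total kinetic energy is ½Mv² + ½Iω² = ½(1+k)Mv² = Mv².
Energy conservation Mgh = ½(1+k)Mv² gives v = √(2gh/(1+k)) = √(2 × 9.8 × 2.29 / 2) = 4.737 m/s.
Then ω = v/R = 4.737 / 0.2 ≈ 23.7 rad/s.

ω ≈ 23.7 rad/s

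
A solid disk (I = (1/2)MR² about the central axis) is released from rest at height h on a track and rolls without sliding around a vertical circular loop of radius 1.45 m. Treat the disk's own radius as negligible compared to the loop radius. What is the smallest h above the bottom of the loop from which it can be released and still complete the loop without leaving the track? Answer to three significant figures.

With I = (1/2)MR², the ratio k = I/(MR²) is 0.5.
At the top, contact is just lost when gravity alone supplies the centripetal force: Mg = Mv_top²/r, i.e. v_top² = gr.
With ω = v/R, the kinetic energy at speed v is ½(1+k)Mv² = (3/4)Mv².
Energy conservation from release (height h) to the top (height 2r): Mgh = Mg(2r) + (3/4)M·gr.
Thus h_min = 2r + (1+k)r/2 = r(2 + 1.5/2) = 1.45 × 2.75 ≈ 3.99 m.

h_min ≈ 3.99 m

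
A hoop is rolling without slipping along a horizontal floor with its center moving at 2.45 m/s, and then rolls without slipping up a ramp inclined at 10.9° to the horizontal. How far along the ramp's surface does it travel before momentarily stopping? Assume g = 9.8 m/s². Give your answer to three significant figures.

d ≈ 3.24 m

The moment of inertia is MR², giving k ≡ I/(MR²) = 1.
Rolling without slipping gives ω = v/R, so the total kinetic energy is ½Mv² + ½Iω² = ½(1+k)Mv² = Mv².
Setting this equal to Mgh gives the vertical rise h = (1+k)v₀²/(2g) = 2×2.45²/(2×9.8) = 0.6125 m.
The distance along the slope is d = h/sinθ = 0.6125/sin10.9° ≈ 3.24 m.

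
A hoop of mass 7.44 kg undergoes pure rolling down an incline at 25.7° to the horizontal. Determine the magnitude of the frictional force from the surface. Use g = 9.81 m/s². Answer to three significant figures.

f ≈ 15.8 N

For this body I = MR², i.e. k = I/(MR²) = 1.
Along the incline Mg sinθ − f = Ma, and torque about the center fR = Iα = kMR²(a/R) gives f = kMa.
Combining, a = g sinθ/(1+k) and f = kMa = kMg sinθ/(1+k).
f = 1 × 7.44 × 9.81 × sin25.7° / 2 ≈ 15.8 N.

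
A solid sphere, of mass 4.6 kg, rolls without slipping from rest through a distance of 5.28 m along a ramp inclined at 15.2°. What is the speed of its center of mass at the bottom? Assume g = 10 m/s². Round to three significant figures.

With I = (2/5)MR², the ratio k = I/(MR²) is 0.4.
Pure rolling means v = ωR; then KE = ½Mv² + ½I(v/R)² = ½(1+k)Mv² = (7/10)Mv².
The vertical drop is h = L sinθ = 5.28 × sin15.2° = 1.384 m.
Energy conservation: Mgh = (7/10)Mv², so v = √(2gh/(1+k)) = √(2 × 10 × 1.384 / 1.4) ≈ 4.45 m/s.

v ≈ 4.45 m/s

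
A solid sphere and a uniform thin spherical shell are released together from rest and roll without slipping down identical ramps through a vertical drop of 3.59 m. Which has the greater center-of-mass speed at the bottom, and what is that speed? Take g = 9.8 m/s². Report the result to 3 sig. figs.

For rolling without slipping, Mgh = ½(1+k)Mv² where k = I/(MR²), so v = √(2gh/(1+k)).
Solid sphere: k = 0.4, giving v = √(2×9.8×3.59/1.4) = 7.089 m/s.
Uniform thin spherical shell: k = 2/3, giving v = √(2×9.8×3.59/1.667) = 6.498 m/s.
The smaller k wins: the solid sphere, at ≈ 7.09 m/s.

the solid sphere, at v ≈ 7.09 m/s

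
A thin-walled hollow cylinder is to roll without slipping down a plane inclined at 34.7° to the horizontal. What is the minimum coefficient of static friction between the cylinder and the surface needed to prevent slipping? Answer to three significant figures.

μ_min ≈ 0.346

The moment of inertia is MR², giving k ≡ I/(MR²) = 1.
Newton's second law down the slope: Mg sinθ − f = Ma. The torque equation fR = Iα (with α = a/R) gives f = kMa.
These give a = g sinθ/(1+k) and the required friction f = kMg sinθ/(1+k).
With N = Mg cosθ, the no-slip condition f ≤ μN gives μ_min = f/N = k tanθ/(1+k).
μ_min = 1 × tan34.7° / 2 ≈ 0.346.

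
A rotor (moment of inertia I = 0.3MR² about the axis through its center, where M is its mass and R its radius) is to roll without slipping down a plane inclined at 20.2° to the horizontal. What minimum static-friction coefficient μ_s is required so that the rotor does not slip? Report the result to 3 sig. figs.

For this body I = 0.3MR², i.e. k = I/(MR²) = 0.3.
Translational: Mg sinθ − f = Ma. Rotational about the CM: fR = Iα = kMRa, so f = kMa.
These give a = g sinθ/(1+k) and the required friction f = kMg sinθ/(1+k).
With N = Mg cosθ, the no-slip condition f ≤ μN gives μ_min = f/N = k tanθ/(1+k).
μ_min = 0.3 × tan20.2° / 1.3 ≈ 0.0849.

μ_min ≈ 0.0849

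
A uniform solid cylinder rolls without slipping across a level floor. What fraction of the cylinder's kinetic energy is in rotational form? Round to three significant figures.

The moment of inertia is (1/2)MR², giving k ≡ I/(MR²) = 0.5.
Since ω = v/R, the translational part is ½Mv² and the rotational part is ½I(v/R)² = ½kMv²; the total is ½(1+k)Mv².
The rotational fraction is therefore k/(1+k) = 0.5/1.5 ≈ 0.333.

fraction ≈ 0.333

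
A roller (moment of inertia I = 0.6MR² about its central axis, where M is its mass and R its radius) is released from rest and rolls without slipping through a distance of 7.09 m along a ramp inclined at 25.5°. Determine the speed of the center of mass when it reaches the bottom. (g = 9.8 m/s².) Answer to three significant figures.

The moment of inertia is 0.6MR², giving k ≡ I/(MR²) = 0.6.
The rolling condition ω = v/R makes the rotational term ½I(v/R)² = ½kMv², so KE_total = ½(1+k)Mv² = (4/5)Mv².
The vertical drop is h = L sinθ = 7.09 × sin25.5° = 3.052 m.
Energy conservation: Mgh = (4/5)Mv², so v = √(2gh/(1+k)) = √(2 × 9.8 × 3.052 / 1.6) ≈ 6.11 m/s.

v ≈ 6.11 m/s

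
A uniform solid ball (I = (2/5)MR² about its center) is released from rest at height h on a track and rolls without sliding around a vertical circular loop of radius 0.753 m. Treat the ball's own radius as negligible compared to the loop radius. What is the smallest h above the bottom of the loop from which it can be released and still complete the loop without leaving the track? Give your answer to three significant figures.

The moment of inertia is (2/5)MR², giving k ≡ I/(MR²) = 0.4.
At the top of the loop, the minimum-contact condition is Mg = Mv_top²/r, so v_top² = gr.
With ω = v/R, the kinetic energy at speed v is ½(1+k)Mv² = (7/10)Mv².
Energy conservation from release (height h) to the top (height 2r): Mgh = Mg(2r) + (7/10)M·gr.
Thus h_min = 2r + (1+k)r/2 = r(2 + 1.4/2) = 0.753 × 2.7 ≈ 2.03 m.

h_min ≈ 2.03 m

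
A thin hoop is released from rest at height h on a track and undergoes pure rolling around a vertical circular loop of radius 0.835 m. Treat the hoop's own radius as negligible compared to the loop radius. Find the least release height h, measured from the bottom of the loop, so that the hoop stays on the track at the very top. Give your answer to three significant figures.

The moment of inertia is MR², giving k ≡ I/(MR²) = 1.
At the top of the loop, the minimum-contact condition is Mg = Mv_top²/r, so v_top² = gr.
With ω = v/R, the kinetic energy at speed v is ½(1+k)Mv² = Mv².
Energy conservation from release (height h) to the top (height 2r): Mgh = Mg(2r) + M·gr.
Thus h_min = 2r + (1+k)r/2 = r(2 + 2/2) = 0.835 × 3 ≈ 2.51 m.

h_min ≈ 2.51 m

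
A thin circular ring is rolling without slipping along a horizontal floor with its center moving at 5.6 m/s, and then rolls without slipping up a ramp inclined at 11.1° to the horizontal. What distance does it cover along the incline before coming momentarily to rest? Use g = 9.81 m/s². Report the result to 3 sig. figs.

d ≈ 16.6 m

With I = MR², the ratio k = I/(MR²) is 1.
Pure rolling means v = ωR; then KE = ½Mv² + ½I(v/R)² = ½(1+k)Mv² = Mv².
Setting this equal to Mgh gives the vertical rise h = (1+k)v₀²/(2g) = 2×5.6²/(2×9.81) = 3.197 m.
The distance along the slope is d = h/sinθ = 3.197/sin11.1° ≈ 16.6 m.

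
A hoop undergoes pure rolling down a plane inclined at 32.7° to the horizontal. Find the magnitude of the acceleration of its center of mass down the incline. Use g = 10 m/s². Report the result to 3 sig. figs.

a ≈ 2.70 m/s²

For this body I = MR², i.e. k = I/(MR²) = 1.
Newton's second law down the slope: Mg sinθ − f = Ma. The torque equation fR = Iα (with α = a/R) gives f = kMa.
Eliminating f: Mg sinθ = (1+k)Ma, so a = g sinθ/(1+k) = 10 × sin32.7° / 2 ≈ 2.70 m/s².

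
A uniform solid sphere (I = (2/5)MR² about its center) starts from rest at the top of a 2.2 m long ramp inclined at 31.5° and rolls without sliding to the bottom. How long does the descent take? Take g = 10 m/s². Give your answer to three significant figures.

t ≈ 1.09 s

With I = (2/5)MR², the ratio k = I/(MR²) is 0.4.
Newton's second law down the slope: Mg sinθ − f = Ma. The torque equation fR = Iα (with α = a/R) gives f = kMa.
Hence a = g sinθ/(1+k) = 10×sin31.5°/1.4 = 3.732 m/s².
Starting from rest, L = ½at², so t = √(2L/a) = √(2×2.2/3.732) ≈ 1.09 s.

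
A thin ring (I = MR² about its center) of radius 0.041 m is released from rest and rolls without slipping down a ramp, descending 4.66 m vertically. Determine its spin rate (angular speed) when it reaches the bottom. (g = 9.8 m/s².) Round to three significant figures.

For this body I = MR², i.e. k = I/(MR²) = 1.
Rolling without slipping gives ω = v/R, so the total kinetic energy is ½Mv² + ½Iω² = ½(1+k)Mv² = Mv².
Energy conservation Mgh = ½(1+k)Mv² gives v = √(2gh/(1+k)) = √(2 × 9.8 × 4.66 / 2) = 6.758 m/s.
Then ω = v/R = 6.758 / 0.041 ≈ 165 rad/s.

ω ≈ 165 rad/s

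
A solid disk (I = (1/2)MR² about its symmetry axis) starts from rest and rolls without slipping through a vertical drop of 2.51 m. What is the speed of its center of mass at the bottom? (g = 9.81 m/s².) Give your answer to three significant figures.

v ≈ 5.73 m/s

Here I = (1/2)MR², so the shape factor k = I/(MR²) = 0.5.
Pure rolling means v = ωR; then KE = ½Mv² + ½I(v/R)² = ½(1+k)Mv² = (3/4)Mv².
Energy conservation: Mgh = (3/4)Mv², so v = √(2gh/(1+k)) = √(2 × 9.81 × 2.51 / 1.5) ≈ 5.73 m/s.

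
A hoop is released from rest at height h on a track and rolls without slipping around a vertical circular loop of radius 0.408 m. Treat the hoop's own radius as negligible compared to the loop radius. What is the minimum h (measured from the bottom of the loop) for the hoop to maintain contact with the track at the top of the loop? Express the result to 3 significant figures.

h_min ≈ 1.22 m

The moment of inertia is MR², giving k ≡ I/(MR²) = 1.
At the top of the loop, the minimum-contact condition is Mg = Mv_top²/r, so v_top² = gr.
With ω = v/R, the kinetic energy at speed v is ½(1+k)Mv² = Mv².
Energy conservation from release (height h) to the top (height 2r): Mgh = Mg(2r) + M·gr.
Thus h_min = 2r + (1+k)r/2 = r(2 + 2/2) = 0.408 × 3 ≈ 1.22 m.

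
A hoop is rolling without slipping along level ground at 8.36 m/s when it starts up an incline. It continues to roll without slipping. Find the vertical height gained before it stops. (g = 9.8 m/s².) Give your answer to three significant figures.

h ≈ 7.13 m

The moment of inertia is MR², giving k ≡ I/(MR²) = 1.
Pure rolling means v = ωR; then KE = ½Mv² + ½I(v/R)² = ½(1+k)Mv² = Mv².
All of this converts to potential energy at the highest point: Mv₀² = Mgh.
Thus h = (1+k)v₀²/(2g) = 2 × 8.36² / (2 × 9.8) ≈ 7.13 m.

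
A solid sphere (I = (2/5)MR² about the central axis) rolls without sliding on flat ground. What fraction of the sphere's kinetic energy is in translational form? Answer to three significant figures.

fraction ≈ 0.714

With I = (2/5)MR², the ratio k = I/(MR²) is 0.4.
With ω = v/R, KE_trans = ½Mv² and KE_rot = ½Iω² = ½kMv², so KE_total = ½(1+k)Mv².
The translational fraction is therefore 1/(1+k) = 1/1.4 ≈ 0.714.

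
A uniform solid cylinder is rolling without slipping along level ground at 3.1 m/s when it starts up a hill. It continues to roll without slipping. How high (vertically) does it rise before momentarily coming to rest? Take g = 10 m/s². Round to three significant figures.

For this body I = (1/2)MR², i.e. k = I/(MR²) = 0.5.
Rolling without slipping gives ω = v/R, so the total kinetic energy is ½Mv² + ½Iω² = ½(1+k)Mv² = (3/4)Mv².
At the top the kinetic energy is zero, so (3/4)Mv₀² = Mgh.
Thus h = (1+k)v₀²/(2g) = 1.5 × 3.1² / (2 × 10) ≈ 0.721 m.

h ≈ 0.721 m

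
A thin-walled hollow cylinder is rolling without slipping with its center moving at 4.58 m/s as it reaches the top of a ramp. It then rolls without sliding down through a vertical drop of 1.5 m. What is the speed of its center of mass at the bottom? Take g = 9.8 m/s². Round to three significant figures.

The moment of inertia is MR², giving k ≡ I/(MR²) = 1.
Pure rolling means v = ωR; then KE = ½Mv² + ½I(v/R)² = ½(1+k)Mv² = Mv².
Energy conservation: Mv₀² + Mgh = Mv², so v² = v₀² + 2gh/(1+k).
v = √(4.58² + 2×9.8×1.5/2) = √35.68 ≈ 5.97 m/s.

v ≈ 5.97 m/s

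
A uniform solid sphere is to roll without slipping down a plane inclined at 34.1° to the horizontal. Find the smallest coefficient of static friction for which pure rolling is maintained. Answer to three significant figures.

Here I = (2/5)MR², so the shape factor k = I/(MR²) = 0.4.
Newton's second law down the slope: Mg sinθ − f = Ma. The torque equation fR = Iα (with α = a/R) gives f = kMa.
These give a = g sinθ/(1+k) and the required friction f = kMg sinθ/(1+k).
The normal force is N = Mg cosθ, so μ_min = f/N = k tanθ/(1+k).
μ_min = 0.4 × tan34.1° / 1.4 ≈ 0.193.

μ_min ≈ 0.193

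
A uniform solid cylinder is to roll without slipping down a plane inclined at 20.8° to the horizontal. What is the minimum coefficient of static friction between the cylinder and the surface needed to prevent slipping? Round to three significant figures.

μ_min ≈ 0.127

The moment of inertia is (1/2)MR², giving k ≡ I/(MR²) = 0.5.
Translational: Mg sinθ − f = Ma. Rotational about the CM: fR = Iα = kMRa, so f = kMa.
These give a = g sinθ/(1+k) and the required friction f = kMg sinθ/(1+k).
With N = Mg cosθ, the no-slip condition f ≤ μN gives μ_min = f/N = k tanθ/(1+k).
μ_min = 0.5 × tan20.8° / 1.5 ≈ 0.127.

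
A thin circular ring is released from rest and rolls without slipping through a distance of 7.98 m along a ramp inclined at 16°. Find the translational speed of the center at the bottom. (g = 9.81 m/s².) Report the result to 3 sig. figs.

With I = MR², the ratio k = I/(MR²) is 1.
Since it rolls without slipping, ω = v/R and KE = ½Mv² + ½Iω² = ½(1+k)Mv² = Mv².
The vertical drop is h = L sinθ = 7.98 × sin16° = 2.2 m.
Setting Mgh = Mv² gives v = √(2gh/(1+k)) = √(2·9.81·2.2/2) ≈ 4.65 m/s.

v ≈ 4.65 m/s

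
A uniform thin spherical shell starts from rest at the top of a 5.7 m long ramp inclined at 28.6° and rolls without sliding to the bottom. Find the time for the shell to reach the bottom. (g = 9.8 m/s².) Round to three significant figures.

With I = (2/3)MR², the ratio k = I/(MR²) is 2/3.
Translational: Mg sinθ − f = Ma. Rotational about the CM: fR = Iα = kMRa, so f = kMa.
Hence a = g sinθ/(1+k) = 9.8×sin28.6°/1.667 = 2.815 m/s².
Starting from rest, L = ½at², so t = √(2L/a) = √(2×5.7/2.815) ≈ 2.01 s.

t ≈ 2.01 s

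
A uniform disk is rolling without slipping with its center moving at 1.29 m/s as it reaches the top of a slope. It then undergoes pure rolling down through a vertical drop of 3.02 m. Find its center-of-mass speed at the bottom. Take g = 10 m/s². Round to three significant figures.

With I = (1/2)MR², the ratio k = I/(MR²) is 0.5.
Since it rolls without slipping, ω = v/R and KE = ½Mv² + ½Iω² = ½(1+k)Mv² = (3/4)Mv².
Conserving energy between top and bottom: (3/4)Mv² = (3/4)Mv₀² + Mgh, hence v² = v₀² + 2gh/(1+k).
v = √(1.29² + 2×10×3.02/1.5) = √41.93 ≈ 6.48 m/s.

v ≈ 6.48 m/s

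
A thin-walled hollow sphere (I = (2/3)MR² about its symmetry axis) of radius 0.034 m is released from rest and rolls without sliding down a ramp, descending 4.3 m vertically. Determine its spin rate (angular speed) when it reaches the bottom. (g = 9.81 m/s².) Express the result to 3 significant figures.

The moment of inertia is (2/3)MR², giving k ≡ I/(MR²) = 2/3.
Rolling without slipping gives ω = v/R, so the total kinetic energy is ½Mv² + ½Iω² = ½(1+k)Mv² = (5/6)Mv².
Energy conservation Mgh = ½(1+k)Mv² gives v = √(2gh/(1+k)) = √(2 × 9.81 × 4.3 / 1.667) = 7.115 m/s.
Then ω = v/R = 7.115 / 0.034 ≈ 209 rad/s.

ω ≈ 209 rad/s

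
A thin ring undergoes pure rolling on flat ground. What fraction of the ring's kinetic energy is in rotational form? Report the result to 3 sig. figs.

Here I = MR², so the shape factor k = I/(MR²) = 1.
With ω = v/R, KE_trans = ½Mv² and KE_rot = ½Iω² = ½kMv², so KE_total = ½(1+k)Mv².
The rotational fraction is therefore k/(1+k) = 1/2 ≈ 0.500.

fraction ≈ 0.500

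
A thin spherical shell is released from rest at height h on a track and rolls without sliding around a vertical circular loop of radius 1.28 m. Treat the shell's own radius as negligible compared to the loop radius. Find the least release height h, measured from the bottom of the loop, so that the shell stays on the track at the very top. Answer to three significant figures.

The moment of inertia is (2/3)MR², giving k ≡ I/(MR²) = 2/3.
At the top of the loop, the minimum-contact condition is Mg = Mv_top²/r, so v_top² = gr.
With ω = v/R, the kinetic energy at speed v is ½(1+k)Mv² = (5/6)Mv².
Energy conservation from release (height h) to the top (height 2r): Mgh = Mg(2r) + (5/6)M·gr.
Thus h_min = 2r + (1+k)r/2 = r(2 + 1.667/2) = 1.28 × 2.833 ≈ 3.63 m.

h_min ≈ 3.63 m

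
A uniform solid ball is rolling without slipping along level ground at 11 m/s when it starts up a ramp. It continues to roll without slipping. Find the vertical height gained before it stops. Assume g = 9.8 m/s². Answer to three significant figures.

The moment of inertia is (2/5)MR², giving k ≡ I/(MR²) = 0.4.
Since it rolls without slipping, ω = v/R and KE = ½Mv² + ½Iω² = ½(1+k)Mv² = (7/10)Mv².
All of this converts to potential energy at the highest point: (7/10)Mv₀² = Mgh.
Thus h = (1+k)v₀²/(2g) = 1.4 × 11² / (2 × 9.8) ≈ 8.64 m.

h ≈ 8.64 m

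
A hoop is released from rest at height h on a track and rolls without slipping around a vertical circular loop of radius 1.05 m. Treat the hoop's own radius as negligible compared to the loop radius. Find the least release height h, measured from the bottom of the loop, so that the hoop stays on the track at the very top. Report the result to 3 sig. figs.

Here I = MR², so the shape factor k = I/(MR²) = 1.
At the top, contact is just lost when gravity alone supplies the centripetal force: Mg = Mv_top²/r, i.e. v_top² = gr.
With ω = v/R, the kinetic energy at speed v is ½(1+k)Mv² = Mv².
Energy conservation from release (height h) to the top (height 2r): Mgh = Mg(2r) + M·gr.
Thus h_min = 2r + (1+k)r/2 = r(2 + 2/2) = 1.05 × 3 ≈ 3.15 m.

h_min ≈ 3.15 m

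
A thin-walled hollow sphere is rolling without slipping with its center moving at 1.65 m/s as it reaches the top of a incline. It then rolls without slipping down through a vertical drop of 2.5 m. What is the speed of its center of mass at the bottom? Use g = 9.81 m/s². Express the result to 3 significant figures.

The moment of inertia is (2/3)MR², giving k ≡ I/(MR²) = 2/3.
The rolling condition ω = v/R makes the rotational term ½I(v/R)² = ½kMv², so KE_total = ½(1+k)Mv² = (5/6)Mv².
Conserving energy between top and bottom: (5/6)Mv² = (5/6)Mv₀² + Mgh, hence v² = v₀² + 2gh/(1+k).
v = √(1.65² + 2×9.81×2.5/1.667) = √32.15 ≈ 5.67 m/s.

v ≈ 5.67 m/s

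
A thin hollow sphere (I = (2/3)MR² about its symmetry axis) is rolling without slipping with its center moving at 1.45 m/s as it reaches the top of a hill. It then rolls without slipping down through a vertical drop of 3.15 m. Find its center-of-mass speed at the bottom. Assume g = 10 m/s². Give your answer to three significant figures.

v ≈ 6.32 m/s

With I = (2/3)MR², the ratio k = I/(MR²) is 2/3.
The rolling condition ω = v/R makes the rotational term ½I(v/R)² = ½kMv², so KE_total = ½(1+k)Mv² = (5/6)Mv².
Conserving energy between top and bottom: (5/6)Mv² = (5/6)Mv₀² + Mgh, hence v² = v₀² + 2gh/(1+k).
v = √(1.45² + 2×10×3.15/1.667) = √39.9 ≈ 6.32 m/s.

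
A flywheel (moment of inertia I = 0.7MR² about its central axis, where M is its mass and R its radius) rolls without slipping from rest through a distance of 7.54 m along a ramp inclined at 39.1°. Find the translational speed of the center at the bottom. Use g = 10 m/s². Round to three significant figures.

Here I = 0.7MR², so the shape factor k = I/(MR²) = 0.7.
Pure rolling means v = ωR; then KE = ½Mv² + ½I(v/R)² = ½(1+k)Mv² = (17/20)Mv².
The vertical drop is h = L sinθ = 7.54 × sin39.1° = 4.755 m.
Energy conservation: Mgh = (17/20)Mv², so v = √(2gh/(1+k)) = √(2 × 10 × 4.755 / 1.7) ≈ 7.48 m/s.

v ≈ 7.48 m/s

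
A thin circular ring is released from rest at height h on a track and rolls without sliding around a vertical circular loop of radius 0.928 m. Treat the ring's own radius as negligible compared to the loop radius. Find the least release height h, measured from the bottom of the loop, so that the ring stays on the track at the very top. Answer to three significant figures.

The moment of inertia is MR², giving k ≡ I/(MR²) = 1.
At the top, contact is just lost when gravity alone supplies the centripetal force: Mg = Mv_top²/r, i.e. v_top² = gr.
With ω = v/R, the kinetic energy at speed v is ½(1+k)Mv² = Mv².
Energy conservation from release (height h) to the top (height 2r): Mgh = Mg(2r) + M·gr.
Thus h_min = 2r + (1+k)r/2 = r(2 + 2/2) = 0.928 × 3 ≈ 2.78 m.

h_min ≈ 2.78 m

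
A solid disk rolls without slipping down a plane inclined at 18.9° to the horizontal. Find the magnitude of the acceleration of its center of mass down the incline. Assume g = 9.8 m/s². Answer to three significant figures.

Here I = (1/2)MR², so the shape factor k = I/(MR²) = 0.5.
Translational: Mg sinθ − f = Ma. Rotational about the CM: fR = Iα = kMRa, so f = kMa.
Eliminating f: Mg sinθ = (1+k)Ma, so a = g sinθ/(1+k) = 9.8 × sin18.9° / 1.5 ≈ 2.12 m/s².

a ≈ 2.12 m/s²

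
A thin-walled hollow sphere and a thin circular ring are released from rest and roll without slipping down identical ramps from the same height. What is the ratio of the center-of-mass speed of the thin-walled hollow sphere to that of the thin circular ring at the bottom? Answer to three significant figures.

Each satisfies Mgh = ½(1+k)Mv² with k = I/(MR²), so v ∝ 1/√(1+k).
For the thin-walled hollow sphere k = 2/3; for the thin circular ring k = 1.
v₁/v₂ = √((1+k₂)/(1+k₁)) = √(2/1.667) ≈ 1.10.

v_ratio ≈ 1.10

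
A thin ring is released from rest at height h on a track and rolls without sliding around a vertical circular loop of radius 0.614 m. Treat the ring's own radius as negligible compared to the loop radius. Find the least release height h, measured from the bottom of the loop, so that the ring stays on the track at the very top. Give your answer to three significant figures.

Here I = MR², so the shape factor k = I/(MR²) = 1.
At the top of the loop, the minimum-contact condition is Mg = Mv_top²/r, so v_top² = gr.
With ω = v/R, the kinetic energy at speed v is ½(1+k)Mv² = Mv².
Energy conservation from release (height h) to the top (height 2r): Mgh = Mg(2r) + M·gr.
Thus h_min = 2r + (1+k)r/2 = r(2 + 2/2) = 0.614 × 3 ≈ 1.84 m.

h_min ≈ 1.84 m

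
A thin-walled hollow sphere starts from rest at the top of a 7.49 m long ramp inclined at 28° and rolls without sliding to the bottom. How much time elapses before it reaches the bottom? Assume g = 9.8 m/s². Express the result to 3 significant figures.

t ≈ 2.33 s

The moment of inertia is (2/3)MR², giving k ≡ I/(MR²) = 2/3.
Translational: Mg sinθ − f = Ma. Rotational about the CM: fR = Iα = kMRa, so f = kMa.
Hence a = g sinθ/(1+k) = 9.8×sin28°/1.667 = 2.76 m/s².
Starting from rest, L = ½at², so t = √(2L/a) = √(2×7.49/2.76) ≈ 2.33 s.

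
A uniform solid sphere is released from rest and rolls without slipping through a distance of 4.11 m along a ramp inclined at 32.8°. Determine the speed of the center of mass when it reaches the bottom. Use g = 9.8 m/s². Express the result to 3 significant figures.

v ≈ 5.58 m/s

Here I = (2/5)MR², so the shape factor k = I/(MR²) = 0.4.
Pure rolling means v = ωR; then KE = ½Mv² + ½I(v/R)² = ½(1+k)Mv² = (7/10)Mv².
The vertical drop is h = L sinθ = 4.11 × sin32.8° = 2.226 m.
Energy conservation: Mgh = (7/10)Mv², so v = √(2gh/(1+k)) = √(2 × 9.8 × 2.226 / 1.4) ≈ 5.58 m/s.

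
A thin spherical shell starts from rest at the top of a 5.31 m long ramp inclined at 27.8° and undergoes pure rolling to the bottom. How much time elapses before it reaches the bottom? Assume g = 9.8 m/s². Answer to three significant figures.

t ≈ 1.97 s

With I = (2/3)MR², the ratio k = I/(MR²) is 2/3.
Along the incline Mg sinθ − f = Ma, and torque about the center fR = Iα = kMR²(a/R) gives f = kMa.
Hence a = g sinθ/(1+k) = 9.8×sin27.8°/1.667 = 2.742 m/s².
Starting from rest, L = ½at², so t = √(2L/a) = √(2×5.31/2.742) ≈ 1.97 s.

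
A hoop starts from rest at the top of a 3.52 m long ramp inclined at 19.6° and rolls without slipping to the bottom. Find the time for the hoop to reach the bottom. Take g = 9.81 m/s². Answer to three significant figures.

With I = MR², the ratio k = I/(MR²) is 1.
Along the incline Mg sinθ − f = Ma, and torque about the center fR = Iα = kMR²(a/R) gives f = kMa.
Hence a = g sinθ/(1+k) = 9.81×sin19.6°/2 = 1.645 m/s².
Starting from rest, L = ½at², so t = √(2L/a) = √(2×3.52/1.645) ≈ 2.07 s.

t ≈ 2.07 s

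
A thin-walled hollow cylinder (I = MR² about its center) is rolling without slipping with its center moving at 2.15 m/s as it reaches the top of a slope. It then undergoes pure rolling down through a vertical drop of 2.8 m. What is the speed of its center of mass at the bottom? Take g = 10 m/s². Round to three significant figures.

v ≈ 5.71 m/s

With I = MR², the ratio k = I/(MR²) is 1.
Rolling without slipping gives ω = v/R, so the total kinetic energy is ½Mv² + ½Iω² = ½(1+k)Mv² = Mv².
Energy conservation: Mv₀² + Mgh = Mv², so v² = v₀² + 2gh/(1+k).
v = √(2.15² + 2×10×2.8/2) = √32.62 ≈ 5.71 m/s.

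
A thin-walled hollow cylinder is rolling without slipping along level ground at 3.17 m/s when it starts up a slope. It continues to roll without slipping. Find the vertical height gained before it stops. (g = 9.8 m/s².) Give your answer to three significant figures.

With I = MR², the ratio k = I/(MR²) is 1.
Pure rolling means v = ωR; then KE = ½Mv² + ½I(v/R)² = ½(1+k)Mv² = Mv².
All of this converts to potential energy at the highest point: Mv₀² = Mgh.
Thus h = (1+k)v₀²/(2g) = 2 × 3.17² / (2 × 9.8) ≈ 1.03 m.

h ≈ 1.03 m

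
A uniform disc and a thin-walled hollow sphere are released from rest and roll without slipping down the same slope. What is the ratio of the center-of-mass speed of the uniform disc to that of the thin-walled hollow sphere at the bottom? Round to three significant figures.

Each satisfies Mgh = ½(1+k)Mv² with k = I/(MR²), so v ∝ 1/√(1+k).
For the uniform disc k = 0.5; for the thin-walled hollow sphere k = 2/3.
v₁/v₂ = √((1+k₂)/(1+k₁)) = √(1.667/1.5) ≈ 1.05.

v_ratio ≈ 1.05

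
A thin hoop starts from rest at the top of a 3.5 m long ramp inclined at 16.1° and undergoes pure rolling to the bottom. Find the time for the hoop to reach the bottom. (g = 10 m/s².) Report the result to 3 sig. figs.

t ≈ 2.25 s

Here I = MR², so the shape factor k = I/(MR²) = 1.
Translational: Mg sinθ − f = Ma. Rotational about the CM: fR = Iα = kMRa, so f = kMa.
Hence a = g sinθ/(1+k) = 10×sin16.1°/2 = 1.387 m/s².
Starting from rest, L = ½at², so t = √(2L/a) = √(2×3.5/1.387) ≈ 2.25 s.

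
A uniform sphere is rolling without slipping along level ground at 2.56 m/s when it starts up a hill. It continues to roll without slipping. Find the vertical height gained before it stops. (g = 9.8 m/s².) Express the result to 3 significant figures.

h ≈ 0.468 m

The moment of inertia is (2/5)MR², giving k ≡ I/(MR²) = 0.4.
Since it rolls without slipping, ω = v/R and KE = ½Mv² + ½Iω² = ½(1+k)Mv² = (7/10)Mv².
All of this converts to potential energy at the highest point: (7/10)Mv₀² = Mgh.
Thus h = (1+k)v₀²/(2g) = 1.4 × 2.56² / (2 × 9.8) ≈ 0.468 m.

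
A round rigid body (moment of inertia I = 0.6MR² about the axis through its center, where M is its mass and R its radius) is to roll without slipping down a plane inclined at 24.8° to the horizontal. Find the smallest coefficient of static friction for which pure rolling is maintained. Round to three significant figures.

μ_min ≈ 0.173

Here I = 0.6MR², so the shape factor k = I/(MR²) = 0.6.
Along the incline Mg sinθ − f = Ma, and torque about the center fR = Iα = kMR²(a/R) gives f = kMa.
These give a = g sinθ/(1+k) and the required friction f = kMg sinθ/(1+k).
The normal force is N = Mg cosθ, so μ_min = f/N = k tanθ/(1+k).
μ_min = 0.6 × tan24.8° / 1.6 ≈ 0.173.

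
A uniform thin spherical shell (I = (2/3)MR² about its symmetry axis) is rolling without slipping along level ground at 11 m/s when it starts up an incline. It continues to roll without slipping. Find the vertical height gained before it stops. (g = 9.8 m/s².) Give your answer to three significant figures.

h ≈ 10.3 m

For this body I = (2/3)MR², i.e. k = I/(MR²) = 2/3.
Rolling without slipping gives ω = v/R, so the total kinetic energy is ½Mv² + ½Iω² = ½(1+k)Mv² = (5/6)Mv².
All of this converts to potential energy at the highest point: (5/6)Mv₀² = Mgh.
Thus h = (1+k)v₀²/(2g) = 1.667 × 11² / (2 × 9.8) ≈ 10.3 m.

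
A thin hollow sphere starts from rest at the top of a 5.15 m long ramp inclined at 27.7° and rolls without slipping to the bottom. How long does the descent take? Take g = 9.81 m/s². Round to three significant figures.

t ≈ 1.94 s

Here I = (2/3)MR², so the shape factor k = I/(MR²) = 2/3.
Newton's second law down the slope: Mg sinθ − f = Ma. The torque equation fR = Iα (with α = a/R) gives f = kMa.
Hence a = g sinθ/(1+k) = 9.81×sin27.7°/1.667 = 2.736 m/s².
Starting from rest, L = ½at², so t = √(2L/a) = √(2×5.15/2.736) ≈ 1.94 s.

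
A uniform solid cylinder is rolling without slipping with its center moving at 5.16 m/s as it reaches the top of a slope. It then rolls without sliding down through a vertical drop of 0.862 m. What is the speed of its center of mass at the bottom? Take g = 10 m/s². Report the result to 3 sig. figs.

v ≈ 6.17 m/s

With I = (1/2)MR², the ratio k = I/(MR²) is 0.5.
Pure rolling means v = ωR; then KE = ½Mv² + ½I(v/R)² = ½(1+k)Mv² = (3/4)Mv².
Energy conservation: (3/4)Mv₀² + Mgh = (3/4)Mv², so v² = v₀² + 2gh/(1+k).
v = √(5.16² + 2×10×0.862/1.5) = √38.12 ≈ 6.17 m/s.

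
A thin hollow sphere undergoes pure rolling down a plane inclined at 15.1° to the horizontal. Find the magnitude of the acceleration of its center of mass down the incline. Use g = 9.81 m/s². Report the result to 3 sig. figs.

For this body I = (2/3)MR², i.e. k = I/(MR²) = 2/3.
Translational: Mg sinθ − f = Ma. Rotational about the CM: fR = Iα = kMRa, so f = kMa.
Eliminating f: Mg sinθ = (1+k)Ma, so a = g sinθ/(1+k) = 9.81 × sin15.1° / 1.667 ≈ 1.53 m/s².

a ≈ 1.53 m/s²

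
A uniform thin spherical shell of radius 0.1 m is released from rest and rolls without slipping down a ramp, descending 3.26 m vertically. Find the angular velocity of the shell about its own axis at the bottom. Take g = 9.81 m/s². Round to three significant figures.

For this body I = (2/3)MR², i.e. k = I/(MR²) = 2/3.
Rolling without slipping gives ω = v/R, so the total kinetic energy is ½Mv² + ½Iω² = ½(1+k)Mv² = (5/6)Mv².
Energy conservation Mgh = ½(1+k)Mv² gives v = √(2gh/(1+k)) = √(2 × 9.81 × 3.26 / 1.667) = 6.195 m/s.
The angular speed follows from ω = v/R = 6.195/0.1 ≈ 61.9 rad/s.

ω ≈ 61.9 rad/s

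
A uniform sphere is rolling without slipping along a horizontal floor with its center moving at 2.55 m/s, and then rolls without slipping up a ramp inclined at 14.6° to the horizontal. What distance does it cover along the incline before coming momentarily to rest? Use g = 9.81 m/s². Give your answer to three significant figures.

The moment of inertia is (2/5)MR², giving k ≡ I/(MR²) = 0.4.
The rolling condition ω = v/R makes the rotational term ½I(v/R)² = ½kMv², so KE_total = ½(1+k)Mv² = (7/10)Mv².
Setting this equal to Mgh gives the vertical rise h = (1+k)v₀²/(2g) = 1.4×2.55²/(2×9.81) = 0.464 m.
The distance along the slope is d = h/sinθ = 0.464/sin14.6° ≈ 1.84 m.

d ≈ 1.84 m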